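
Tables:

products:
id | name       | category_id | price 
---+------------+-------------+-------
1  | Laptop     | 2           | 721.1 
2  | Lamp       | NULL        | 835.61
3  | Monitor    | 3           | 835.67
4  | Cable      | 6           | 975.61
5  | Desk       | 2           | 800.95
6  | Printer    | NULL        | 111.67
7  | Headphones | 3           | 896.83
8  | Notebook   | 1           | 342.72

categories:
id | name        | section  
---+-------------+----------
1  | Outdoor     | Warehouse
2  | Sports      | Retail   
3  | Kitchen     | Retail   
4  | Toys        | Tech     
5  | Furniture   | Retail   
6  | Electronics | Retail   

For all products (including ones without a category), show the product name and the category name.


LEFT JOIN keeps every row from products (the left table); where category_id has no match in categories, the category columns become NULL. Walk through each product:
  - product 1 (Laptop): category_id=2 -> matches Sports
  - product 2 (Lamp): category_id=NULL, no match -> kept with NULL
  - product 3 (Monitor): category_id=3 -> matches Kitchen
  - product 4 (Cable): category_id=6 -> matches Electronics
  - product 5 (Desk): category_id=2 -> matches Sports
  - product 6 (Printer): category_id=NULL, no match -> kept with NULL
  - product 7 (Headphones): category_id=3 -> matches Kitchen
  - product 8 (Notebook): category_id=1 -> matches Outdoor
All 8 rows appear; 2 have NULL category.

SQL:
SELECT a.name, b.name AS category
FROM products a
LEFT JOIN categories b ON a.category_id = b.id

Result:
name       | category   
-----------+------------
Laptop     | Sports     
Lamp       | NULL       
Monitor    | Kitchen    
Cable      | Electronics
Desk       | Sports     
Printer    | NULL       
Headphones | Kitchen    
Notebook   | Outdoor    


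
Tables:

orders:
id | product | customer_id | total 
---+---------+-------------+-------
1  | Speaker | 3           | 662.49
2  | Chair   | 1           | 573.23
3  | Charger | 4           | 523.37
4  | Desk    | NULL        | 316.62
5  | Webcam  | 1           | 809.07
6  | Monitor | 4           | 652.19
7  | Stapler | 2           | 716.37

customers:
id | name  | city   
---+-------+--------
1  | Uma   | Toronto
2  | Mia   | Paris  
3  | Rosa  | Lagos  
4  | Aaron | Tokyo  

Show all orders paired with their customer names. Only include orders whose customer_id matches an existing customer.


INNER JOIN keeps only orders rows whose customer_id matches an id in customers. Walk through each order:
  - order 1 (Speaker): customer_id=3 -> matches Rosa
  - order 2 (Chair): customer_id=1 -> matches Uma
  - order 3 (Charger): customer_id=4 -> matches Aaron
  - order 4 (Desk): customer_id=NULL, no match -> dropped
  - order 5 (Webcam): customer_id=1 -> matches Uma
  - order 6 (Monitor): customer_id=4 -> matches Aaron
  - order 7 (Stapler): customer_id=2 -> matches Mia
So 1 of 7 rows is dropped.

SQL:
SELECT a.product, b.name AS customer
FROM orders a
INNER JOIN customers b ON a.customer_id = b.id

Result:
product | customer
--------+---------
Speaker | Rosa    
Chair   | Uma     
Charger | Aaron   
Webcam  | Uma     
Monitor | Aaron   
Stapler | Mia     


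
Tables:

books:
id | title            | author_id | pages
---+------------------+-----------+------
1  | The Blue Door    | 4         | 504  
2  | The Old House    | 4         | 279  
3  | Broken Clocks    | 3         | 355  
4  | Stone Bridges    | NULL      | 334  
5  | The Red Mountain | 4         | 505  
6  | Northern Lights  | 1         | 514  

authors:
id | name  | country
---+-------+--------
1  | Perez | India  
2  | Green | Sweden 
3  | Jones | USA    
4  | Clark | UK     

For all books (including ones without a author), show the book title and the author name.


LEFT JOIN keeps every row from books (the left table); where author_id has no match in authors, the author columns become NULL. Walk through each book:
  - book 1 (The Blue Door): author_id=4 -> matches Clark
  - book 2 (The Old House): author_id=4 -> matches Clark
  - book 3 (Broken Clocks): author_id=3 -> matches Jones
  - book 4 (Stone Bridges): author_id=NULL, no match -> kept with NULL
  - book 5 (The Red Mountain): author_id=4 -> matches Clark
  - book 6 (Northern Lights): author_id=1 -> matches Perez
All 6 rows appear; 1 has NULL author.

SQL:
SELECT a.title, b.name AS author
FROM books a
LEFT JOIN authors b ON a.author_id = b.id

Result:
title            | author
-----------------+-------
The Blue Door    | Clark 
The Old House    | Clark 
Broken Clocks    | Jones 
Stone Bridges    | NULL  
The Red Mountain | Clark 
Northern Lights  | Perez 


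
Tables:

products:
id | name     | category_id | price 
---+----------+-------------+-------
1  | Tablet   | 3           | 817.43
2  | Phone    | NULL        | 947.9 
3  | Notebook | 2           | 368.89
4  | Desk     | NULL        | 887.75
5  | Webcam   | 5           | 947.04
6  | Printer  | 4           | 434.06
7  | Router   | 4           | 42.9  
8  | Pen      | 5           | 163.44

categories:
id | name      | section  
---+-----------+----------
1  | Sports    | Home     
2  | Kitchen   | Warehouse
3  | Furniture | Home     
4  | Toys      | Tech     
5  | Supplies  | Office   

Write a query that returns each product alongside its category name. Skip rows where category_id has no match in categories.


INNER JOIN keeps only products rows whose category_id matches an id in categories. Walk through each product:
  - product 1 (Tablet): category_id=3 -> matches Furniture
  - product 2 (Phone): category_id=NULL, no match -> dropped
  - product 3 (Notebook): category_id=2 -> matches Kitchen
  - product 4 (Desk): category_id=NULL, no match -> dropped
  - product 5 (Webcam): category_id=5 -> matches Supplies
  - product 6 (Printer): category_id=4 -> matches Toys
  - product 7 (Router): category_id=4 -> matches Toys
  - product 8 (Pen): category_id=5 -> matches Supplies
So 2 of 8 rows are dropped.

SQL:
SELECT a.name, b.name AS category
FROM products a
INNER JOIN categories b ON a.category_id = b.id

Result:
name     | category 
---------+----------
Tablet   | Furniture
Notebook | Kitchen  
Webcam   | Supplies 
Printer  | Toys     
Router   | Toys     
Pen      | Supplies 


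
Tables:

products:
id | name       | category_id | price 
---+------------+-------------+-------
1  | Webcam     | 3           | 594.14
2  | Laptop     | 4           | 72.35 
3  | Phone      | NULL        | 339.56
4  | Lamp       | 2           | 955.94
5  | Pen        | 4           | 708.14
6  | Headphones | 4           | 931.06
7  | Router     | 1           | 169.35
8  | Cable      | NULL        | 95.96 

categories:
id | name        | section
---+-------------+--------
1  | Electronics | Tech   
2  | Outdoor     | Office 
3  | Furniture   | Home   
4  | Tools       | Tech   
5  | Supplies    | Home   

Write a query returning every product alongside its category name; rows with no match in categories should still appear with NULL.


LEFT JOIN keeps every row from products (the left table); where category_id has no match in categories, the category columns become NULL. Walk through each product:
  - product 1 (Webcam): category_id=3 -> matches Furniture
  - product 2 (Laptop): category_id=4 -> matches Tools
  - product 3 (Phone): category_id=NULL, no match -> kept with NULL
  - product 4 (Lamp): category_id=2 -> matches Outdoor
  - product 5 (Pen): category_id=4 -> matches Tools
  - product 6 (Headphones): category_id=4 -> matches Tools
  - product 7 (Router): category_id=1 -> matches Electronics
  - product 8 (Cable): category_id=NULL, no match -> kept with NULL
All 8 rows appear; 2 have NULL category.

SQL:
SELECT a.name, b.name AS category
FROM products a
LEFT JOIN categories b ON a.category_id = b.id

Result:
name       | category   
-----------+------------
Webcam     | Furniture  
Laptop     | Tools      
Phone      | NULL       
Lamp       | Outdoor    
Pen        | Tools      
Headphones | Tools      
Router     | Electronics
Cable      | NULL       


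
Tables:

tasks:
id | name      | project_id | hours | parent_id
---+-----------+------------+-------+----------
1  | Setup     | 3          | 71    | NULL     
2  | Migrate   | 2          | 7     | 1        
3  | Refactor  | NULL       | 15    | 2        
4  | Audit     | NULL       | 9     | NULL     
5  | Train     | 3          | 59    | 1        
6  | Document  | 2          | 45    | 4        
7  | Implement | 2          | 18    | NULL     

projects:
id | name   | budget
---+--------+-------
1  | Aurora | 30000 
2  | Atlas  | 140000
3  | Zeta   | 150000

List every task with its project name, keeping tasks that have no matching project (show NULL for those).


LEFT JOIN keeps every row from tasks (the left table); where project_id has no match in projects, the project columns become NULL. Walk through each task:
  - task 1 (Setup): project_id=3 -> matches Zeta
  - task 2 (Migrate): project_id=2 -> matches Atlas
  - task 3 (Refactor): project_id=NULL, no match -> kept with NULL
  - task 4 (Audit): project_id=NULL, no match -> kept with NULL
  - task 5 (Train): project_id=3 -> matches Zeta
  - task 6 (Document): project_id=2 -> matches Atlas
  - task 7 (Implement): project_id=2 -> matches Atlas
All 7 rows appear; 2 have NULL project.

SQL:
SELECT a.name, b.name AS project
FROM tasks a
LEFT JOIN projects b ON a.project_id = b.id

Result:
name      | project
----------+--------
Setup     | Zeta   
Migrate   | Atlas  
Refactor  | NULL   
Audit     | NULL   
Train     | Zeta   
Document  | Atlas  
Implement | Atlas  


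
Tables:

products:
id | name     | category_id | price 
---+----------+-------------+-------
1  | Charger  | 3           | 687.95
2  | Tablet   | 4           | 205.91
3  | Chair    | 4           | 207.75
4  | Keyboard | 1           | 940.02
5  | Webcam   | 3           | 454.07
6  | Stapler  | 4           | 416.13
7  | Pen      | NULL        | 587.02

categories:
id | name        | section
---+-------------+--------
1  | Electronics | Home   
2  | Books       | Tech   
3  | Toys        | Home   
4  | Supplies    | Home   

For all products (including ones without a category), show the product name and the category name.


LEFT JOIN keeps every row from products (the left table); where category_id has no match in categories, the category columns become NULL. Walk through each product:
  - product 1 (Charger): category_id=3 -> matches Toys
  - product 2 (Tablet): category_id=4 -> matches Supplies
  - product 3 (Chair): category_id=4 -> matches Supplies
  - product 4 (Keyboard): category_id=1 -> matches Electronics
  - product 5 (Webcam): category_id=3 -> matches Toys
  - product 6 (Stapler): category_id=4 -> matches Supplies
  - product 7 (Pen): category_id=NULL, no match -> kept with NULL
All 7 rows appear; 1 has NULL category.

SQL:
SELECT a.name, b.name AS category
FROM products a
LEFT JOIN categories b ON a.category_id = b.id

Result:
name     | category   
---------+------------
Charger  | Toys       
Tablet   | Supplies   
Chair    | Supplies   
Keyboard | Electronics
Webcam   | Toys       
Stapler  | Supplies   
Pen      | NULL       


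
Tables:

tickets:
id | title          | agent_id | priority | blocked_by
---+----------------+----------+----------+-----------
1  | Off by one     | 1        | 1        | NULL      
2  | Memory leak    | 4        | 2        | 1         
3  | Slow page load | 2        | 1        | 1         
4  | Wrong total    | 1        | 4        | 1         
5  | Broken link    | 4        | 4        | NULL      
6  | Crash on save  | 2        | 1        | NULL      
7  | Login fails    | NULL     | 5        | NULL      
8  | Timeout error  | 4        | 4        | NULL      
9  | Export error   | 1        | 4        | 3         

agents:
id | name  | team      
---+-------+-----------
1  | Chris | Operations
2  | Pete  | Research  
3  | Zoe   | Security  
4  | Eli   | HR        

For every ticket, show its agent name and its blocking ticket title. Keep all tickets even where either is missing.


Two LEFT JOINs from the same base table tickets: one to agents via agent_id, one to tickets itself via blocked_by. Both are LEFT so every ticket is preserved.
Match against agents:
  - ticket 1 (Off by one): agent_id=1 -> matches Chris
  - ticket 2 (Memory leak): agent_id=4 -> matches Eli
  - ticket 3 (Slow page load): agent_id=2 -> matches Pete
  - ticket 4 (Wrong total): agent_id=1 -> matches Chris
  - ticket 5 (Broken link): agent_id=4 -> matches Eli
  - ticket 6 (Crash on save): agent_id=2 -> matches Pete
  - ticket 7 (Login fails): agent_id=NULL, no match -> kept with NULL
  - ticket 8 (Timeout error): agent_id=4 -> matches Eli
  - ticket 9 (Export error): agent_id=1 -> matches Chris
Match against tickets (self):
  - ticket 1 (Off by one): blocked_by=NULL -> NULL
  - ticket 2 (Memory leak): blocked_by=1 -> Off by one
  - ticket 3 (Slow page load): blocked_by=1 -> Off by one
  - ticket 4 (Wrong total): blocked_by=1 -> Off by one
  - ticket 5 (Broken link): blocked_by=NULL -> NULL
  - ticket 6 (Crash on save): blocked_by=NULL -> NULL
  - ticket 7 (Login fails): blocked_by=NULL -> NULL
  - ticket 8 (Timeout error): blocked_by=NULL -> NULL
  - ticket 9 (Export error): blocked_by=3 -> Slow page load

SQL:
SELECT a.title, b.name AS agent, c.title AS blocked_by
FROM tickets a
LEFT JOIN agents b ON a.agent_id = b.id
LEFT JOIN tickets c ON a.blocked_by = c.id

Result:
title          | agent | blocked_by    
---------------+-------+---------------
Off by one     | Chris | NULL          
Memory leak    | Eli   | Off by one    
Slow page load | Pete  | Off by one    
Wrong total    | Chris | Off by one    
Broken link    | Eli   | NULL          
Crash on save  | Pete  | NULL          
Login fails    | NULL  | NULL          
Timeout error  | Eli   | NULL          
Export error   | Chris | Slow page load


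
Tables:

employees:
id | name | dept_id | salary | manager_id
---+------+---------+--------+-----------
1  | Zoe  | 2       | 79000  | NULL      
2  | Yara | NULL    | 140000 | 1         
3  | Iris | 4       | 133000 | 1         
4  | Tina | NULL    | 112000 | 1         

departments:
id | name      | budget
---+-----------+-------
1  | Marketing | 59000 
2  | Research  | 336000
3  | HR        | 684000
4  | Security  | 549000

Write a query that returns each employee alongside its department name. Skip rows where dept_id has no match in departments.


INNER JOIN keeps only employees rows whose dept_id matches an id in departments. Walk through each employee:
  - employee 1 (Zoe): dept_id=2 -> matches Research
  - employee 2 (Yara): dept_id=NULL, no match -> dropped
  - employee 3 (Iris): dept_id=4 -> matches Security
  - employee 4 (Tina): dept_id=NULL, no match -> dropped
So 2 of 4 rows are dropped.

SQL:
SELECT a.name, b.name AS department
FROM employees a
INNER JOIN departments b ON a.dept_id = b.id

Result:
name | department
-----+-----------
Zoe  | Research  
Iris | Security  


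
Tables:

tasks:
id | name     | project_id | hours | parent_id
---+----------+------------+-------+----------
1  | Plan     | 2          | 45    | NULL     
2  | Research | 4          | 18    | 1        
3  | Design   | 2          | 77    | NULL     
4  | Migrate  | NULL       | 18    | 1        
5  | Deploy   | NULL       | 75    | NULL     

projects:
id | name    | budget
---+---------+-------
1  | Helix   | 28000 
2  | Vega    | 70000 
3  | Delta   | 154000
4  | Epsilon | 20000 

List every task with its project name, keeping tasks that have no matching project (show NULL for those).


LEFT JOIN keeps every row from tasks (the left table); where project_id has no match in projects, the project columns become NULL. Walk through each task:
  - task 1 (Plan): project_id=2 -> matches Vega
  - task 2 (Research): project_id=4 -> matches Epsilon
  - task 3 (Design): project_id=2 -> matches Vega
  - task 4 (Migrate): project_id=NULL, no match -> kept with NULL
  - task 5 (Deploy): project_id=NULL, no match -> kept with NULL
All 5 rows appear; 2 have NULL project.

SQL:
SELECT a.name, b.name AS project
FROM tasks a
LEFT JOIN projects b ON a.project_id = b.id

Result:
name     | project
---------+--------
Plan     | Vega   
Research | Epsilon
Design   | Vega   
Migrate  | NULL   
Deploy   | NULL   


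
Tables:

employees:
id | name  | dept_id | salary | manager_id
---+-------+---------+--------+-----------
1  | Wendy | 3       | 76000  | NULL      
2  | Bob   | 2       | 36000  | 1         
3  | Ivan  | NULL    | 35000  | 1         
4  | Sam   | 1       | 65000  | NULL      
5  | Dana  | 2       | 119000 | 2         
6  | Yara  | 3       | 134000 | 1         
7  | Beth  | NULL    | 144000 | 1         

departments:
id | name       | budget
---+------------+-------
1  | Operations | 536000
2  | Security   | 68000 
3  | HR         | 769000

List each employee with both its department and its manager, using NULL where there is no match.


Two LEFT JOINs from the same base table employees: one to departments via dept_id, one to employees itself via manager_id. Both are LEFT so every employee is preserved.
Match against departments:
  - employee 1 (Wendy): dept_id=3 -> matches HR
  - employee 2 (Bob): dept_id=2 -> matches Security
  - employee 3 (Ivan): dept_id=NULL, no match -> kept with NULL
  - employee 4 (Sam): dept_id=1 -> matches Operations
  - employee 5 (Dana): dept_id=2 -> matches Security
  - employee 6 (Yara): dept_id=3 -> matches HR
  - employee 7 (Beth): dept_id=NULL, no match -> kept with NULL
Match against employees (self):
  - employee 1 (Wendy): manager_id=NULL -> NULL
  - employee 2 (Bob): manager_id=1 -> Wendy
  - employee 3 (Ivan): manager_id=1 -> Wendy
  - employee 4 (Sam): manager_id=NULL -> NULL
  - employee 5 (Dana): manager_id=2 -> Bob
  - employee 6 (Yara): manager_id=1 -> Wendy
  - employee 7 (Beth): manager_id=1 -> Wendy

SQL:
SELECT a.name, b.name AS department, c.name AS manager
FROM employees a
LEFT JOIN departments b ON a.dept_id = b.id
LEFT JOIN employees c ON a.manager_id = c.id

Result:
name  | department | manager
------+------------+--------
Wendy | HR         | NULL   
Bob   | Security   | Wendy  
Ivan  | NULL       | Wendy  
Sam   | Operations | NULL   
Dana  | Security   | Bob    
Yara  | HR         | Wendy  
Beth  | NULL       | Wendy  


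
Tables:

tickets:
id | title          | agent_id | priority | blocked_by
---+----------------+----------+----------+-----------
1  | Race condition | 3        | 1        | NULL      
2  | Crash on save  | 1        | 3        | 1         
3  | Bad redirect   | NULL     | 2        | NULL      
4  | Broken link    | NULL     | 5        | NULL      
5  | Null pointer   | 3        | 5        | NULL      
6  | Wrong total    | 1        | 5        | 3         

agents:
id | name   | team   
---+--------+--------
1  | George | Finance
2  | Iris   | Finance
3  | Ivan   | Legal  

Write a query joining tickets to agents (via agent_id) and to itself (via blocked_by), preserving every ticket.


Two LEFT JOINs from the same base table tickets: one to agents via agent_id, one to tickets itself via blocked_by. Both are LEFT so every ticket is preserved.
Match against agents:
  - ticket 1 (Race condition): agent_id=3 -> matches Ivan
  - ticket 2 (Crash on save): agent_id=1 -> matches George
  - ticket 3 (Bad redirect): agent_id=NULL, no match -> kept with NULL
  - ticket 4 (Broken link): agent_id=NULL, no match -> kept with NULL
  - ticket 5 (Null pointer): agent_id=3 -> matches Ivan
  - ticket 6 (Wrong total): agent_id=1 -> matches George
Match against tickets (self):
  - ticket 1 (Race condition): blocked_by=NULL -> NULL
  - ticket 2 (Crash on save): blocked_by=1 -> Race condition
  - ticket 3 (Bad redirect): blocked_by=NULL -> NULL
  - ticket 4 (Broken link): blocked_by=NULL -> NULL
  - ticket 5 (Null pointer): blocked_by=NULL -> NULL
  - ticket 6 (Wrong total): blocked_by=3 -> Bad redirect

SQL:
SELECT a.title, b.name AS agent, c.title AS blocked_by
FROM tickets a
LEFT JOIN agents b ON a.agent_id = b.id
LEFT JOIN tickets c ON a.blocked_by = c.id

Result:
title          | agent  | blocked_by    
---------------+--------+---------------
Race condition | Ivan   | NULL          
Crash on save  | George | Race condition
Bad redirect   | NULL   | NULL          
Broken link    | NULL   | NULL          
Null pointer   | Ivan   | NULL          
Wrong total    | George | Bad redirect  


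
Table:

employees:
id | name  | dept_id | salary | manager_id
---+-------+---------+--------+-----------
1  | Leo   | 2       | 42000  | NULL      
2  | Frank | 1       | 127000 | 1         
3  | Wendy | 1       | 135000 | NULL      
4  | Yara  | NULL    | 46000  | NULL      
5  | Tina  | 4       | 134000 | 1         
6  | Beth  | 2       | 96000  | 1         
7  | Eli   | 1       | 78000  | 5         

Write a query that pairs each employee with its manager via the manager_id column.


This is a self-join: employees is joined to a second copy of itself, matching each row's manager_id to another row's id. Use LEFT JOIN so rows with manager_id=NULL are kept.
  - employee 1 (Leo): manager_id=NULL -> NULL
  - employee 2 (Frank): manager_id=1 -> Leo
  - employee 3 (Wendy): manager_id=NULL -> NULL
  - employee 4 (Yara): manager_id=NULL -> NULL
  - employee 5 (Tina): manager_id=1 -> Leo
  - employee 6 (Beth): manager_id=1 -> Leo
  - employee 7 (Eli): manager_id=5 -> Tina

SQL:
SELECT a.name AS item, b.name AS manager
FROM employees a
LEFT JOIN employees b ON a.manager_id = b.id

Result:
item  | manager
------+--------
Leo   | NULL   
Frank | Leo    
Wendy | NULL   
Yara  | NULL   
Tina  | Leo    
Beth  | Leo    
Eli   | Tina   


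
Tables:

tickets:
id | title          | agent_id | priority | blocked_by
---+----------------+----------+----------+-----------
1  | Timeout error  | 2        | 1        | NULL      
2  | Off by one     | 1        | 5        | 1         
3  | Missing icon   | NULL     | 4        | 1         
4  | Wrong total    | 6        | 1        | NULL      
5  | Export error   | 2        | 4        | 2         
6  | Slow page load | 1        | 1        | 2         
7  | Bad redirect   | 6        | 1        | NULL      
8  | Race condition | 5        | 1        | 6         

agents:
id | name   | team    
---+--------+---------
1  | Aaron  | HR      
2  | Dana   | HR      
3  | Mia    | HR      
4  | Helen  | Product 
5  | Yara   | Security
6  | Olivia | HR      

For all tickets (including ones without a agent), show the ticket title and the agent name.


LEFT JOIN keeps every row from tickets (the left table); where agent_id has no match in agents, the agent columns become NULL. Walk through each ticket:
  - ticket 1 (Timeout error): agent_id=2 -> matches Dana
  - ticket 2 (Off by one): agent_id=1 -> matches Aaron
  - ticket 3 (Missing icon): agent_id=NULL, no match -> kept with NULL
  - ticket 4 (Wrong total): agent_id=6 -> matches Olivia
  - ticket 5 (Export error): agent_id=2 -> matches Dana
  - ticket 6 (Slow page load): agent_id=1 -> matches Aaron
  - ticket 7 (Bad redirect): agent_id=6 -> matches Olivia
  - ticket 8 (Race condition): agent_id=5 -> matches Yara
All 8 rows appear; 1 has NULL agent.

SQL:
SELECT a.title, b.name AS agent
FROM tickets a
LEFT JOIN agents b ON a.agent_id = b.id

Result:
title          | agent 
---------------+-------
Timeout error  | Dana  
Off by one     | Aaron 
Missing icon   | NULL  
Wrong total    | Olivia
Export error   | Dana  
Slow page load | Aaron 
Bad redirect   | Olivia
Race condition | Yara  


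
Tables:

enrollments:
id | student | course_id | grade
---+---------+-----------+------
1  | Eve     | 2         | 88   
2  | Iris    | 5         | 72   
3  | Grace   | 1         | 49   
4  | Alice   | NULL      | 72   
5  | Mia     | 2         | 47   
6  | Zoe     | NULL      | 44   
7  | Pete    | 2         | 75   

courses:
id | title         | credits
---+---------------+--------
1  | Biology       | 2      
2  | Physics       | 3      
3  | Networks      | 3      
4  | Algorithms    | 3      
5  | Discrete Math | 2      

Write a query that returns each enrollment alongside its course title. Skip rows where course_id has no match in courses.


INNER JOIN keeps only enrollments rows whose course_id matches an id in courses. Walk through each enrollment:
  - enrollment 1 (Eve): course_id=2 -> matches Physics
  - enrollment 2 (Iris): course_id=5 -> matches Discrete Math
  - enrollment 3 (Grace): course_id=1 -> matches Biology
  - enrollment 4 (Alice): course_id=NULL, no match -> dropped
  - enrollment 5 (Mia): course_id=2 -> matches Physics
  - enrollment 6 (Zoe): course_id=NULL, no match -> dropped
  - enrollment 7 (Pete): course_id=2 -> matches Physics
So 2 of 7 rows are dropped.

SQL:
SELECT a.student, b.title AS course
FROM enrollments a
INNER JOIN courses b ON a.course_id = b.id

Result:
student | course       
--------+--------------
Eve     | Physics      
Iris    | Discrete Math
Grace   | Biology      
Mia     | Physics      
Pete    | Physics      


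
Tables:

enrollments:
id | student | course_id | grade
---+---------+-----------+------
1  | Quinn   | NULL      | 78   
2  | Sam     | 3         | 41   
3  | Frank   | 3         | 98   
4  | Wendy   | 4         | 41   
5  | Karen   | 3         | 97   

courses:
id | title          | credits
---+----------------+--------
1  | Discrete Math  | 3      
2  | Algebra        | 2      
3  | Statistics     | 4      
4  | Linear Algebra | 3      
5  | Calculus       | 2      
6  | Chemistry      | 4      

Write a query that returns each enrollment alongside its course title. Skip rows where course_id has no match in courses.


INNER JOIN keeps only enrollments rows whose course_id matches an id in courses. Walk through each enrollment:
  - enrollment 1 (Quinn): course_id=NULL, no match -> dropped
  - enrollment 2 (Sam): course_id=3 -> matches Statistics
  - enrollment 3 (Frank): course_id=3 -> matches Statistics
  - enrollment 4 (Wendy): course_id=4 -> matches Linear Algebra
  - enrollment 5 (Karen): course_id=3 -> matches Statistics
So 1 of 5 rows is dropped.

SQL:
SELECT a.student, b.title AS course
FROM enrollments a
INNER JOIN courses b ON a.course_id = b.id

Result:
student | course        
--------+---------------
Sam     | Statistics    
Frank   | Statistics    
Wendy   | Linear Algebra
Karen   | Statistics    


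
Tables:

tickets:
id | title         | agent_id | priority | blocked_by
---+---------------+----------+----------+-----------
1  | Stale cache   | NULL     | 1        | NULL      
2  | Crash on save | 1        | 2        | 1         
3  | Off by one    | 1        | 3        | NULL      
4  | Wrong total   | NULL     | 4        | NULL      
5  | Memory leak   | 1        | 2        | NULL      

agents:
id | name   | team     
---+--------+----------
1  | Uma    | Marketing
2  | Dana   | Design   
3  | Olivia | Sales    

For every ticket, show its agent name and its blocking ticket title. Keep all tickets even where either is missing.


Two LEFT JOINs from the same base table tickets: one to agents via agent_id, one to tickets itself via blocked_by. Both are LEFT so every ticket is preserved.
Match against agents:
  - ticket 1 (Stale cache): agent_id=NULL, no match -> kept with NULL
  - ticket 2 (Crash on save): agent_id=1 -> matches Uma
  - ticket 3 (Off by one): agent_id=1 -> matches Uma
  - ticket 4 (Wrong total): agent_id=NULL, no match -> kept with NULL
  - ticket 5 (Memory leak): agent_id=1 -> matches Uma
Match against tickets (self):
  - ticket 1 (Stale cache): blocked_by=NULL -> NULL
  - ticket 2 (Crash on save): blocked_by=1 -> Stale cache
  - ticket 3 (Off by one): blocked_by=NULL -> NULL
  - ticket 4 (Wrong total): blocked_by=NULL -> NULL
  - ticket 5 (Memory leak): blocked_by=NULL -> NULL

SQL:
SELECT a.title, b.name AS agent, c.title AS blocked_by
FROM tickets a
LEFT JOIN agents b ON a.agent_id = b.id
LEFT JOIN tickets c ON a.blocked_by = c.id

Result:
title         | agent | blocked_by 
--------------+-------+------------
Stale cache   | NULL  | NULL       
Crash on save | Uma   | Stale cache
Off by one    | Uma   | NULL       
Wrong total   | NULL  | NULL       
Memory leak   | Uma   | NULL       


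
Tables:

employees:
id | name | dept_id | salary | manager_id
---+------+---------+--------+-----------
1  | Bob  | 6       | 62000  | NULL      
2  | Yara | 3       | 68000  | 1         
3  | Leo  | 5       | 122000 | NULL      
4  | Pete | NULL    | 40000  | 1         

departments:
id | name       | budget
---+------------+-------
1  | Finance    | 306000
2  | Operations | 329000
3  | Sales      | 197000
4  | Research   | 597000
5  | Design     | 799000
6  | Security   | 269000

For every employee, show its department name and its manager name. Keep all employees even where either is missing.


Two LEFT JOINs from the same base table employees: one to departments via dept_id, one to employees itself via manager_id. Both are LEFT so every employee is preserved.
Match against departments:
  - employee 1 (Bob): dept_id=6 -> matches Security
  - employee 2 (Yara): dept_id=3 -> matches Sales
  - employee 3 (Leo): dept_id=5 -> matches Design
  - employee 4 (Pete): dept_id=NULL, no match -> kept with NULL
Match against employees (self):
  - employee 1 (Bob): manager_id=NULL -> NULL
  - employee 2 (Yara): manager_id=1 -> Bob
  - employee 3 (Leo): manager_id=NULL -> NULL
  - employee 4 (Pete): manager_id=1 -> Bob

SQL:
SELECT a.name, b.name AS department, c.name AS manager
FROM employees a
LEFT JOIN departments b ON a.dept_id = b.id
LEFT JOIN employees c ON a.manager_id = c.id

Result:
name | department | manager
-----+------------+--------
Bob  | Security   | NULL   
Yara | Sales      | Bob    
Leo  | Design     | NULL   
Pete | NULL       | Bob    


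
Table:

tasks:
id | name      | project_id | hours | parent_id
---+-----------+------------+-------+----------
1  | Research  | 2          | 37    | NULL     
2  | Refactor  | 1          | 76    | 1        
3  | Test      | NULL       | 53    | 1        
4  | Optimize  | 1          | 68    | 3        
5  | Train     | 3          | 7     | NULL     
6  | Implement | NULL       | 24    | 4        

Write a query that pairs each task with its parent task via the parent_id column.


This is a self-join: tasks is joined to a second copy of itself, matching each row's parent_id to another row's id. Use LEFT JOIN so rows with parent_id=NULL are kept.
  - task 1 (Research): parent_id=NULL -> NULL
  - task 2 (Refactor): parent_id=1 -> Research
  - task 3 (Test): parent_id=1 -> Research
  - task 4 (Optimize): parent_id=3 -> Test
  - task 5 (Train): parent_id=NULL -> NULL
  - task 6 (Implement): parent_id=4 -> Optimize

SQL:
SELECT a.name AS item, b.name AS parent
FROM tasks a
LEFT JOIN tasks b ON a.parent_id = b.id

Result:
item      | parent  
----------+---------
Research  | NULL    
Refactor  | Research
Test      | Research
Optimize  | Test    
Train     | NULL    
Implement | Optimize


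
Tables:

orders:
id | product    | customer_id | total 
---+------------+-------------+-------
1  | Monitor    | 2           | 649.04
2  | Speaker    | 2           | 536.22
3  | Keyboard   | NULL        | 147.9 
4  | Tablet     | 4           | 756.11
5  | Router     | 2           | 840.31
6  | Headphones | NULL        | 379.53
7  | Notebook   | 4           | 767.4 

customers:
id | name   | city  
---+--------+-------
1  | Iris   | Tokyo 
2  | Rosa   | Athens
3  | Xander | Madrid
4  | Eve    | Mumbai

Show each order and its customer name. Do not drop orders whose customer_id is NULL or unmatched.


LEFT JOIN keeps every row from orders (the left table); where customer_id has no match in customers, the customer columns become NULL. Walk through each order:
  - order 1 (Monitor): customer_id=2 -> matches Rosa
  - order 2 (Speaker): customer_id=2 -> matches Rosa
  - order 3 (Keyboard): customer_id=NULL, no match -> kept with NULL
  - order 4 (Tablet): customer_id=4 -> matches Eve
  - order 5 (Router): customer_id=2 -> matches Rosa
  - order 6 (Headphones): customer_id=NULL, no match -> kept with NULL
  - order 7 (Notebook): customer_id=4 -> matches Eve
All 7 rows appear; 2 have NULL customer.

SQL:
SELECT a.product, b.name AS customer
FROM orders a
LEFT JOIN customers b ON a.customer_id = b.id

Result:
product    | customer
-----------+---------
Monitor    | Rosa    
Speaker    | Rosa    
Keyboard   | NULL    
Tablet     | Eve     
Router     | Rosa    
Headphones | NULL    
Notebook   | Eve     


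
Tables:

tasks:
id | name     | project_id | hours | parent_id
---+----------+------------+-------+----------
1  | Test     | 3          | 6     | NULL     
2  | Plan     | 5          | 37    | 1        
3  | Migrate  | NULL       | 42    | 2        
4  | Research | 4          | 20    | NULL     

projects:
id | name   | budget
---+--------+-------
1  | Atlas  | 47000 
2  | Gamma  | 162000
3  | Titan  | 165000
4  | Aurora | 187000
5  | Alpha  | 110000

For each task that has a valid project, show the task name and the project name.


INNER JOIN keeps only tasks rows whose project_id matches an id in projects. Walk through each task:
  - task 1 (Test): project_id=3 -> matches Titan
  - task 2 (Plan): project_id=5 -> matches Alpha
  - task 3 (Migrate): project_id=NULL, no match -> dropped
  - task 4 (Research): project_id=4 -> matches Aurora
So 1 of 4 rows is dropped.

SQL:
SELECT a.name, b.name AS project
FROM tasks a
INNER JOIN projects b ON a.project_id = b.id

Result:
name     | project
---------+--------
Test     | Titan  
Plan     | Alpha  
Research | Aurora 


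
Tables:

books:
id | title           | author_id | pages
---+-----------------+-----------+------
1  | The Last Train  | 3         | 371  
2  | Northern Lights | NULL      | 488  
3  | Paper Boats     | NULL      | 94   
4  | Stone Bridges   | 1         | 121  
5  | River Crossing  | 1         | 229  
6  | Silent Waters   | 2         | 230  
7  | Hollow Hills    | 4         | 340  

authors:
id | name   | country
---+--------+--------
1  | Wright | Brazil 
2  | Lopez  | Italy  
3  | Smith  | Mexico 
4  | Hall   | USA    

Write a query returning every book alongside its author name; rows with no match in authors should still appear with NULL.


LEFT JOIN keeps every row from books (the left table); where author_id has no match in authors, the author columns become NULL. Walk through each book:
  - book 1 (The Last Train): author_id=3 -> matches Smith
  - book 2 (Northern Lights): author_id=NULL, no match -> kept with NULL
  - book 3 (Paper Boats): author_id=NULL, no match -> kept with NULL
  - book 4 (Stone Bridges): author_id=1 -> matches Wright
  - book 5 (River Crossing): author_id=1 -> matches Wright
  - book 6 (Silent Waters): author_id=2 -> matches Lopez
  - book 7 (Hollow Hills): author_id=4 -> matches Hall
All 7 rows appear; 2 have NULL author.

SQL:
SELECT a.title, b.name AS author
FROM books a
LEFT JOIN authors b ON a.author_id = b.id

Result:
title           | author
----------------+-------
The Last Train  | Smith 
Northern Lights | NULL  
Paper Boats     | NULL  
Stone Bridges   | Wright
River Crossing  | Wright
Silent Waters   | Lopez 
Hollow Hills    | Hall  


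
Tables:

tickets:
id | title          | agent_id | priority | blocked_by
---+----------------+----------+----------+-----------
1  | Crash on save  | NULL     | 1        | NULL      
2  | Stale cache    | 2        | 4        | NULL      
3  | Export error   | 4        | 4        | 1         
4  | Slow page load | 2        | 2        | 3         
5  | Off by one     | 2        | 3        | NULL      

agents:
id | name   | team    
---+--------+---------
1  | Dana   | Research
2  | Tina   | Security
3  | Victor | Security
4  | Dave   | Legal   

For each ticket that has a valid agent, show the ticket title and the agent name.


INNER JOIN keeps only tickets rows whose agent_id matches an id in agents. Walk through each ticket:
  - ticket 1 (Crash on save): agent_id=NULL, no match -> dropped
  - ticket 2 (Stale cache): agent_id=2 -> matches Tina
  - ticket 3 (Export error): agent_id=4 -> matches Dave
  - ticket 4 (Slow page load): agent_id=2 -> matches Tina
  - ticket 5 (Off by one): agent_id=2 -> matches Tina
So 1 of 5 rows is dropped.

SQL:
SELECT a.title, b.name AS agent
FROM tickets a
INNER JOIN agents b ON a.agent_id = b.id

Result:
title          | agent
---------------+------
Stale cache    | Tina 
Export error   | Dave 
Slow page load | Tina 
Off by one     | Tina 


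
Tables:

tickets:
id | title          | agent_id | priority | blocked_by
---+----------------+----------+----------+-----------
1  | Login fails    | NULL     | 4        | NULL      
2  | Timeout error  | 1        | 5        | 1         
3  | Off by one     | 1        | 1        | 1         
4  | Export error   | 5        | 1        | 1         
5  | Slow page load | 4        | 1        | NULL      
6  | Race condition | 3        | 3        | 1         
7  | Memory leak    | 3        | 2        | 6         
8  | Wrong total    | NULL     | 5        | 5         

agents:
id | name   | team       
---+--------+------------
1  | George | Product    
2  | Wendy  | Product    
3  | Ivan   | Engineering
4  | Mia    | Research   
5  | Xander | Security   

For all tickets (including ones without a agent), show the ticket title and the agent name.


LEFT JOIN keeps every row from tickets (the left table); where agent_id has no match in agents, the agent columns become NULL. Walk through each ticket:
  - ticket 1 (Login fails): agent_id=NULL, no match -> kept with NULL
  - ticket 2 (Timeout error): agent_id=1 -> matches George
  - ticket 3 (Off by one): agent_id=1 -> matches George
  - ticket 4 (Export error): agent_id=5 -> matches Xander
  - ticket 5 (Slow page load): agent_id=4 -> matches Mia
  - ticket 6 (Race condition): agent_id=3 -> matches Ivan
  - ticket 7 (Memory leak): agent_id=3 -> matches Ivan
  - ticket 8 (Wrong total): agent_id=NULL, no match -> kept with NULL
All 8 rows appear; 2 have NULL agent.

SQL:
SELECT a.title, b.name AS agent
FROM tickets a
LEFT JOIN agents b ON a.agent_id = b.id

Result:
title          | agent 
---------------+-------
Login fails    | NULL  
Timeout error  | George
Off by one     | George
Export error   | Xander
Slow page load | Mia   
Race condition | Ivan  
Memory leak    | Ivan  
Wrong total    | NULL  


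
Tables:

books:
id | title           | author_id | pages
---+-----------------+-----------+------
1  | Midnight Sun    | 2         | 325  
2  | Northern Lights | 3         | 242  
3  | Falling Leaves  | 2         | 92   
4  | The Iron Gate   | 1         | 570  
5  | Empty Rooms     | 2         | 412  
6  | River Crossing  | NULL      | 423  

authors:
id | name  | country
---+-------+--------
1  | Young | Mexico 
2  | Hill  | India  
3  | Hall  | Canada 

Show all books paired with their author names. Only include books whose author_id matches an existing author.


INNER JOIN keeps only books rows whose author_id matches an id in authors. Walk through each book:
  - book 1 (Midnight Sun): author_id=2 -> matches Hill
  - book 2 (Northern Lights): author_id=3 -> matches Hall
  - book 3 (Falling Leaves): author_id=2 -> matches Hill
  - book 4 (The Iron Gate): author_id=1 -> matches Young
  - book 5 (Empty Rooms): author_id=2 -> matches Hill
  - book 6 (River Crossing): author_id=NULL, no match -> dropped
So 1 of 6 rows is dropped.

SQL:
SELECT a.title, b.name AS author
FROM books a
INNER JOIN authors b ON a.author_id = b.id

Result:
title           | author
----------------+-------
Midnight Sun    | Hill  
Northern Lights | Hall  
Falling Leaves  | Hill  
The Iron Gate   | Young 
Empty Rooms     | Hill  


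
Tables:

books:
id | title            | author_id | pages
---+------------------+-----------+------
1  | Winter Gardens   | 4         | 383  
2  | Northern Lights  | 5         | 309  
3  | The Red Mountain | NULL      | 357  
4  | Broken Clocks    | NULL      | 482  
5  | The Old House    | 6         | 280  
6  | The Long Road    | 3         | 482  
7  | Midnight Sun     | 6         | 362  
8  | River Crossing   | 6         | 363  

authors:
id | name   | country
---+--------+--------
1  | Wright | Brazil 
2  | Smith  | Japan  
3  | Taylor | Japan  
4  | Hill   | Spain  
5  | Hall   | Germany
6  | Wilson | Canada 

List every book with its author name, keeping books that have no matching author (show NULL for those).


LEFT JOIN keeps every row from books (the left table); where author_id has no match in authors, the author columns become NULL. Walk through each book:
  - book 1 (Winter Gardens): author_id=4 -> matches Hill
  - book 2 (Northern Lights): author_id=5 -> matches Hall
  - book 3 (The Red Mountain): author_id=NULL, no match -> kept with NULL
  - book 4 (Broken Clocks): author_id=NULL, no match -> kept with NULL
  - book 5 (The Old House): author_id=6 -> matches Wilson
  - book 6 (The Long Road): author_id=3 -> matches Taylor
  - book 7 (Midnight Sun): author_id=6 -> matches Wilson
  - book 8 (River Crossing): author_id=6 -> matches Wilson
All 8 rows appear; 2 have NULL author.

SQL:
SELECT a.title, b.name AS author
FROM books a
LEFT JOIN authors b ON a.author_id = b.id

Result:
title            | author
-----------------+-------
Winter Gardens   | Hill  
Northern Lights  | Hall  
The Red Mountain | NULL  
Broken Clocks    | NULL  
The Old House    | Wilson
The Long Road    | Taylor
Midnight Sun     | Wilson
River Crossing   | Wilson
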